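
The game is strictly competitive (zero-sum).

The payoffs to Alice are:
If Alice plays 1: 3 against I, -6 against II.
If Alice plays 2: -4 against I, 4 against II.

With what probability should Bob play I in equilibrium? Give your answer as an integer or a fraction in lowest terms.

Row minima are -6 and -4, so Alice's maximin is -4; column maxima are 3 and 4, so Bob's minimax is 3. These differ, so the equilibrium is in mixed strategies.
Let Bob play I with probability q. Alice is indifferent when 3q − 6(1−q) = −4q + 4(1−q), giving q = 10/17.

10/17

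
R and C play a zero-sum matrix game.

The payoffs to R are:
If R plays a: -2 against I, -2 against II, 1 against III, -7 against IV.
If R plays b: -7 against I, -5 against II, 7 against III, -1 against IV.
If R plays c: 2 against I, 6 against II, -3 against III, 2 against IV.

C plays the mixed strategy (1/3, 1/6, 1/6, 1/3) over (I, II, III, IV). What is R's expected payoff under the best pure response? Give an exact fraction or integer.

11/6

a: (-2)·(1/3) + (-2)·(1/6) + (1)·(1/6) + (-7)·(1/3) = -19/6.
b: (-7)·(1/3) + (-5)·(1/6) + (7)·(1/6) + (-1)·(1/3) = -7/3.
c: (2)·(1/3) + (6)·(1/6) + (-3)·(1/6) + (2)·(1/3) = 11/6.
The best pure response is c with expected payoff 11/6.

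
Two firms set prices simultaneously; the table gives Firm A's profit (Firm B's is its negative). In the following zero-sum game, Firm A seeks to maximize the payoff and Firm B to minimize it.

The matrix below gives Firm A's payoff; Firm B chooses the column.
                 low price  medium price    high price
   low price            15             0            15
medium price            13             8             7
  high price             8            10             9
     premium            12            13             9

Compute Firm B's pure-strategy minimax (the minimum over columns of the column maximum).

The worst case (largest entry) in each column is low price: 15, medium price: 13, high price: 15.
The best (smallest) of these is 13.

13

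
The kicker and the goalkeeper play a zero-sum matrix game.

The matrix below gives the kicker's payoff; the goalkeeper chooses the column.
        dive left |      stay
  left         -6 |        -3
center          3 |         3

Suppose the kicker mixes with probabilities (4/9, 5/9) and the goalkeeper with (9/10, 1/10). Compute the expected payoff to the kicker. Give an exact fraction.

Against (9/10, 1/10), each row's expected payoff is left: -57/10; center: 3.
Taking the (4/9, 5/9)-weighted average: (4/9)·(-57/10) + (5/9)·(3) = -13/15.

-13/15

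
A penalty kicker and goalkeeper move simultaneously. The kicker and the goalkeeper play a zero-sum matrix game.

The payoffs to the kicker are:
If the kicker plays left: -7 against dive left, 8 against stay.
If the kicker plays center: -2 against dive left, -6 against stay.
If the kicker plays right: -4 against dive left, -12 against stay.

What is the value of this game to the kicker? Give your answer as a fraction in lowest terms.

Row right is strictly dominated by row center, so the kicker never plays it.
The remaining 2×2 game on (left, center) × (dive left, stay) has no saddle point. Let the kicker play left with probability p; indifference gives −7p − 2(1−p) = 8p − 6(1−p), so p = 4/19.
Similarly the goalkeeper's optimal q on dive left is 14/19, and the value is -7·(14/19) + (8)·(5/19) = -58/19.

-58/19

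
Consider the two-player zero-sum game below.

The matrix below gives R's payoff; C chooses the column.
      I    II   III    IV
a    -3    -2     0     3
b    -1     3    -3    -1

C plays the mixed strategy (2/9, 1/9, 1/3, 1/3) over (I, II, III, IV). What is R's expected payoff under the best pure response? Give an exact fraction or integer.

1/9

a: (-3)·(2/9) + (-2)·(1/9) + (0)·(1/3) + (3)·(1/3) = 1/9.
b: (-1)·(2/9) + (3)·(1/9) + (-3)·(1/3) + (-1)·(1/3) = -11/9.
The best pure response is a with expected payoff 1/9.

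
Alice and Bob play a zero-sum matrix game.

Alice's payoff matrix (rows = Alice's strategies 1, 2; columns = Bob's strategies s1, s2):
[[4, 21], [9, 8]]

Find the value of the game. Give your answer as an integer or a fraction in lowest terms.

Row minima are 4 and 8, so Alice's maximin is 8; column maxima are 9 and 21, so Bob's minimax is 9. These differ, so the equilibrium is in mixed strategies.
Let Alice play 1 with probability p. Bob is indifferent when 4p + 9(1−p) = 21p + 8(1−p), giving p = 1/18.
Let Bob play s1 with probability q. Alice is indifferent when 4q + 21(1−q) = 9q + 8(1−q), giving q = 13/18.
The value is 4·(13/18) + (21)·(5/18) = 157/18.

157/18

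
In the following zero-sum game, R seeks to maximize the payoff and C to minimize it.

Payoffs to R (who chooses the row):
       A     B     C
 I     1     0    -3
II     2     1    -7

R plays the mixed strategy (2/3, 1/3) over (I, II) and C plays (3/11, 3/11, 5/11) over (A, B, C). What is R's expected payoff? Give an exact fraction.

Against (3/11, 3/11, 5/11), each row's expected payoff is I: -12/11; II: -26/11.
Taking the (2/3, 1/3)-weighted average: (2/3)·(-12/11) + (1/3)·(-26/11) = -50/33.

-50/33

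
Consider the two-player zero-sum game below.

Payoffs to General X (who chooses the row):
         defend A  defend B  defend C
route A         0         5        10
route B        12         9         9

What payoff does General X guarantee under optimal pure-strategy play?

Row minima: 0, 9 → General X's maximin is 9.
Column maxima: 12, 9, 10 → General Y's minimax is 9.
They coincide at (route B, defend B), so the value is 9.

9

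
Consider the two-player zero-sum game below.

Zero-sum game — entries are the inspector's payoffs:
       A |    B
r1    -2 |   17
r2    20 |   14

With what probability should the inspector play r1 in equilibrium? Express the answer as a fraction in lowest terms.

Row minima are -2 and 14, so the inspector's maximin is 14; column maxima are 20 and 17, so the inspectee's minimax is 17. These differ, so the equilibrium is in mixed strategies.
Let the inspector play r1 with probability p. The inspectee is indifferent when −2p + 20(1−p) = 17p + 14(1−p), giving p = 6/25.

6/25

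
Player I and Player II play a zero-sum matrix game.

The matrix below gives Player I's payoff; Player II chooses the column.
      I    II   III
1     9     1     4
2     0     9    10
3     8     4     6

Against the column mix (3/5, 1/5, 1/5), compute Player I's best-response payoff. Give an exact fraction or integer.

34/5

1: (9)·(3/5) + (1)·(1/5) + (4)·(1/5) = 32/5.
2: (0)·(3/5) + (9)·(1/5) + (10)·(1/5) = 19/5.
3: (8)·(3/5) + (4)·(1/5) + (6)·(1/5) = 34/5.
The best pure response is 3 with expected payoff 34/5.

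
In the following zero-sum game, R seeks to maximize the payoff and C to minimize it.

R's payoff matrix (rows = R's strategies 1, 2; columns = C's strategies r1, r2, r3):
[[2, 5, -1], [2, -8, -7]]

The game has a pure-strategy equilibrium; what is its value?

Row minima: -1, -8 → R's maximin is -1.
Column maxima: 2, 5, -1 → C's minimax is -1.
They coincide at (1, r3), so the value is -1.

-1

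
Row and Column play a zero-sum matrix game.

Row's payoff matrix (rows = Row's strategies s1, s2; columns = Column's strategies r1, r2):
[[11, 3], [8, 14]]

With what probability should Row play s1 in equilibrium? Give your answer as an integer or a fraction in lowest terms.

3/7

Row minima are 3 and 8, so Row's maximin is 8; column maxima are 11 and 14, so Column's minimax is 11. These differ, so the equilibrium is in mixed strategies.
Let Row play s1 with probability p. Column is indifferent when 11p + 8(1−p) = 3p + 14(1−p), giving p = 3/7.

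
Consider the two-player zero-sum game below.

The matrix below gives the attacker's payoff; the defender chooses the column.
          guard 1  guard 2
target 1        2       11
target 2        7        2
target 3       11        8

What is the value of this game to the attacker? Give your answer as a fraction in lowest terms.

Row target 2 is strictly dominated by row target 3, so the attacker never plays it.
The remaining 2×2 game on (target 1, target 3) × (guard 1, guard 2) has no saddle point. Let the attacker play target 1 with probability p; indifference gives 2p + 11(1−p) = 11p + 8(1−p), so p = 1/4.
Similarly the defender's optimal q on guard 1 is 1/4, and the value is 2·(1/4) + (11)·(3/4) = 35/4.

35/4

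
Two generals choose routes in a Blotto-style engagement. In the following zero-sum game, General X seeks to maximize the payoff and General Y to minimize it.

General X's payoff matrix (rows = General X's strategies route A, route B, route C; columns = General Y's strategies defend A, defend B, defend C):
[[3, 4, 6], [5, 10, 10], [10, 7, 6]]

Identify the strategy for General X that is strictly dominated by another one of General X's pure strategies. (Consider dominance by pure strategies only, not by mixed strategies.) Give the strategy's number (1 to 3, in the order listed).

Compare route A with route B: 5 > 3, 10 > 4, 10 > 6.
So route B strictly dominates route A for General X; route A is strictly dominated.

1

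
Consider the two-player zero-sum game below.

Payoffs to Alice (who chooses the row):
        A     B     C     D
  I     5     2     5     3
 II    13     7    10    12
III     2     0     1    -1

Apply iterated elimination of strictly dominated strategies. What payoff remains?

7

Row III is strictly dominated by row I (5>2, 2>0, 5>1, 3>-1); eliminate III.
Column C is strictly dominated by B for Bob (2<5, 7<10); eliminate C.
Row I is strictly dominated by row II (13>5, 7>2, 12>3); eliminate I.
Column D is strictly dominated by B for Bob (7<12); eliminate D.
Column A is strictly dominated by B for Bob (7<13); eliminate A.
Only (II, B) remains, with payoff 7.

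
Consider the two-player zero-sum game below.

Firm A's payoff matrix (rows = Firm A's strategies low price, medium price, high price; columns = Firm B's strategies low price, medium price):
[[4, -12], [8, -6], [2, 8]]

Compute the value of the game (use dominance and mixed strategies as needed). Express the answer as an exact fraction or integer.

Row low price is strictly dominated by row medium price, so Firm A never plays it.
The remaining 2×2 game on (medium price, high price) × (low price, medium price) has no saddle point. Let Firm A play medium price with probability p; indifference gives 8p + 2(1−p) = −6p + 8(1−p), so p = 3/10.
Similarly Firm B's optimal q on low price is 7/10, and the value is 8·(7/10) + (-6)·(3/10) = 19/5.

19/5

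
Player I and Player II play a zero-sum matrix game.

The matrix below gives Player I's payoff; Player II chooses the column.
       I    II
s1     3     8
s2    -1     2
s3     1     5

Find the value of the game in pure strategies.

3

Row minima: 3, -1, 1 → Player I's maximin is 3.
Column maxima: 3, 8 → Player II's minimax is 3.
They coincide at (s1, I), so the value is 3.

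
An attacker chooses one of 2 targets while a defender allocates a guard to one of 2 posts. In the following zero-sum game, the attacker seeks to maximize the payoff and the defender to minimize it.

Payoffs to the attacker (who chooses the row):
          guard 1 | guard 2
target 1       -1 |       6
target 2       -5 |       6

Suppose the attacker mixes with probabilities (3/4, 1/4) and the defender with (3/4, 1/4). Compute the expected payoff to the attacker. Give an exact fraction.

Against (3/4, 1/4), each row's expected payoff is target 1: 3/4; target 2: -9/4.
Taking the (3/4, 1/4)-weighted average: (3/4)·(3/4) + (1/4)·(-9/4) = 0.

0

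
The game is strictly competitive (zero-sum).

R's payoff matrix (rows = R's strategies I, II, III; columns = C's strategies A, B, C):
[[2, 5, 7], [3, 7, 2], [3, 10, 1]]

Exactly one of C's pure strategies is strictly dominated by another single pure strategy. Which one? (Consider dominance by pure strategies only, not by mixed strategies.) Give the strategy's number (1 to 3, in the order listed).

C prefers columns that give R less. Compare B with A: 2 < 5, 3 < 7, 3 < 10.
So A strictly dominates B for C; B is strictly dominated.

2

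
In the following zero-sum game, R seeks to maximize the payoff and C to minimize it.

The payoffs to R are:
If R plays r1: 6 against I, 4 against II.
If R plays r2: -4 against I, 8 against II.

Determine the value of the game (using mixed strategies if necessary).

Row minima are 4 and -4, so R's maximin is 4; column maxima are 6 and 8, so C's minimax is 6. These differ, so the equilibrium is in mixed strategies.
Let R play r1 with probability p. C is indifferent when 6p − 4(1−p) = 4p + 8(1−p), giving p = 6/7.
Let C play I with probability q. R is indifferent when 6q + 4(1−q) = −4q + 8(1−q), giving q = 2/7.
The value is 6·(2/7) + (4)·(5/7) = 32/7.

32/7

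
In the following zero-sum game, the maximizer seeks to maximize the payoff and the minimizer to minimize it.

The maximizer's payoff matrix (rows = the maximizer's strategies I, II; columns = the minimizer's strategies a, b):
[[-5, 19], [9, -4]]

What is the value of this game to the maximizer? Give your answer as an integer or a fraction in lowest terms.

Row minima are -5 and -4, so the maximizer's maximin is -4; column maxima are 9 and 19, so the minimizer's minimax is 9. These differ, so the equilibrium is in mixed strategies.
Let the maximizer play I with probability p. The minimizer is indifferent when −5p + 9(1−p) = 19p − 4(1−p), giving p = 13/37.
Let the minimizer play a with probability q. The maximizer is indifferent when −5q + 19(1−q) = 9q − 4(1−q), giving q = 23/37.
The value is -5·(23/37) + (19)·(14/37) = 151/37.

151/37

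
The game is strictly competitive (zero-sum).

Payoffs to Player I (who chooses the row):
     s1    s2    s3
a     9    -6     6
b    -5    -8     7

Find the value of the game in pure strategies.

Row minima: -6, -8 → Player I's maximin is -6.
Column maxima: 9, -6, 7 → Player II's minimax is -6.
They coincide at (a, s2), so the value is -6.

-6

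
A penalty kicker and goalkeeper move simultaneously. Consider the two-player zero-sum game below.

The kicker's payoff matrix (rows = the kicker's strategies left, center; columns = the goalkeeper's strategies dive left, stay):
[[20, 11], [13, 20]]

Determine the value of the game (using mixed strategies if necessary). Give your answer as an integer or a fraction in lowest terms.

257/16

Row minima are 11 and 13, so the kicker's maximin is 13; column maxima are 20 and 20, so the goalkeeper's minimax is 20. These differ, so the equilibrium is in mixed strategies.
Let the kicker play left with probability p. The goalkeeper is indifferent when 20p + 13(1−p) = 11p + 20(1−p), giving p = 7/16.
Let the goalkeeper play dive left with probability q. The kicker is indifferent when 20q + 11(1−q) = 13q + 20(1−q), giving q = 9/16.
The value is 20·(9/16) + (11)·(7/16) = 257/16.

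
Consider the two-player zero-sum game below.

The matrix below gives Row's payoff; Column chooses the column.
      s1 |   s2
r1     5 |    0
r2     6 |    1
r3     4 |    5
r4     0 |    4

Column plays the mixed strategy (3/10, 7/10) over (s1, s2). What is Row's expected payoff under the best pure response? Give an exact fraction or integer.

47/10

r1: (5)·(3/10) + (0)·(7/10) = 3/2.
r2: (6)·(3/10) + (1)·(7/10) = 5/2.
r3: (4)·(3/10) + (5)·(7/10) = 47/10.
r4: (0)·(3/10) + (4)·(7/10) = 14/5.
The best pure response is r3 with expected payoff 47/10.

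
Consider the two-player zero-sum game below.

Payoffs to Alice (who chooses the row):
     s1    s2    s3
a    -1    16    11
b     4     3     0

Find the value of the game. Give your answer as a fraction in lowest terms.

Column s2 is strictly dominated by s3 for Bob (it gives Alice more in every row).
The remaining 2×2 game on (a, b) × (s1, s3) has no saddle point. Let Alice play a with probability p; indifference gives −p + 4(1−p) = 11p, so p = 1/4.
Similarly Bob's optimal q on s1 is 11/16, and the value is -1·(11/16) + (11)·(5/16) = 11/4.

11/4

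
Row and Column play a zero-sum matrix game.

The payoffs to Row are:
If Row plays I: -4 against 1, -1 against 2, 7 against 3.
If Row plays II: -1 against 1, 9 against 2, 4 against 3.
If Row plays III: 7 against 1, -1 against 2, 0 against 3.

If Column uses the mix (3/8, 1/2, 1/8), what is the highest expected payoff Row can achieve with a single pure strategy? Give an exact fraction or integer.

37/8

I: (-4)·(3/8) + (-1)·(1/2) + (7)·(1/8) = -9/8.
II: (-1)·(3/8) + (9)·(1/2) + (4)·(1/8) = 37/8.
III: (7)·(3/8) + (-1)·(1/2) + (0)·(1/8) = 17/8.
The best pure response is II with expected payoff 37/8.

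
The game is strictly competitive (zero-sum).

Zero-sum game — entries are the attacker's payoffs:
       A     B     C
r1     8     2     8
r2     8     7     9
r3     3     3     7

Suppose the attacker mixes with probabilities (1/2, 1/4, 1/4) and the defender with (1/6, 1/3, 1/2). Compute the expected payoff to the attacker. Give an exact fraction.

Against (1/6, 1/3, 1/2), each row's expected payoff is r1: 6; r2: 49/6; r3: 5.
Taking the (1/2, 1/4, 1/4)-weighted average: (1/2)·(6) + (1/4)·(49/6) + (1/4)·(5) = 151/24.

151/24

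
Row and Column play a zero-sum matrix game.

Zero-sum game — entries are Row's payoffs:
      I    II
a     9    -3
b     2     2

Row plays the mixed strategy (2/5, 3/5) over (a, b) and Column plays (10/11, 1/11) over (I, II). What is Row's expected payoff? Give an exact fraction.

48/11

Against (10/11, 1/11), each row's expected payoff is a: 87/11; b: 2.
Taking the (2/5, 3/5)-weighted average: (2/5)·(87/11) + (3/5)·(2) = 48/11.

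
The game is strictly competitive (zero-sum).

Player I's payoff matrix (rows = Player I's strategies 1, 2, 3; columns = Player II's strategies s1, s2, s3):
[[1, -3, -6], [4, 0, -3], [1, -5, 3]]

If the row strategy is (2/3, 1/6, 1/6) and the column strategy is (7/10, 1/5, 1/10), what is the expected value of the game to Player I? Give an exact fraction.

Against (7/10, 1/5, 1/10), each row's expected payoff is 1: -1/2; 2: 5/2; 3: 0.
Taking the (2/3, 1/6, 1/6)-weighted average: (2/3)·(-1/2) + (1/6)·(5/2) + (1/6)·(0) = 1/12.

1/12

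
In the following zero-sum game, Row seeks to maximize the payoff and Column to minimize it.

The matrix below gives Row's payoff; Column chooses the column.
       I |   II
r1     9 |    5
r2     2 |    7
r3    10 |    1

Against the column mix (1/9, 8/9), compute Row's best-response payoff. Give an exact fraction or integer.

r1: (9)·(1/9) + (5)·(8/9) = 49/9.
r2: (2)·(1/9) + (7)·(8/9) = 58/9.
r3: (10)·(1/9) + (1)·(8/9) = 2.
The best pure response is r2 with expected payoff 58/9.

58/9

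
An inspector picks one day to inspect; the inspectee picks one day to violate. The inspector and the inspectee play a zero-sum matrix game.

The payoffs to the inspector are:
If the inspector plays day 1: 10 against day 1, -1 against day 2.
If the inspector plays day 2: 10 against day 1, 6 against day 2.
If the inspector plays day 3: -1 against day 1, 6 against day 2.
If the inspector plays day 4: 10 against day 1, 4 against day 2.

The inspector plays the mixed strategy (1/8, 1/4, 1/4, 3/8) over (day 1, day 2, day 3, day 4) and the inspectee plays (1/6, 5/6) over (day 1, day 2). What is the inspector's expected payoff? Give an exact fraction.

Against (1/6, 5/6), each row's expected payoff is day 1: 5/6; day 2: 20/3; day 3: 29/6; day 4: 5.
Taking the (1/8, 1/4, 1/4, 3/8)-weighted average: (1/8)·(5/6) + (1/4)·(20/3) + (1/4)·(29/6) + (3/8)·(5) = 233/48.

233/48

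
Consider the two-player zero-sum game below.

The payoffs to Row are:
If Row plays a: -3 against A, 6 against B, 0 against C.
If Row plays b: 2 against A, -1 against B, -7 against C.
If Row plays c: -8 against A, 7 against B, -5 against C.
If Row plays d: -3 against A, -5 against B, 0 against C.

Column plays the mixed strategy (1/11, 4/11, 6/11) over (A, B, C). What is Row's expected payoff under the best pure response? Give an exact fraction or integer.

21/11

a: (-3)·(1/11) + (6)·(4/11) + (0)·(6/11) = 21/11.
b: (2)·(1/11) + (-1)·(4/11) + (-7)·(6/11) = -4.
c: (-8)·(1/11) + (7)·(4/11) + (-5)·(6/11) = -10/11.
d: (-3)·(1/11) + (-5)·(4/11) + (0)·(6/11) = -23/11.
The best pure response is a with expected payoff 21/11.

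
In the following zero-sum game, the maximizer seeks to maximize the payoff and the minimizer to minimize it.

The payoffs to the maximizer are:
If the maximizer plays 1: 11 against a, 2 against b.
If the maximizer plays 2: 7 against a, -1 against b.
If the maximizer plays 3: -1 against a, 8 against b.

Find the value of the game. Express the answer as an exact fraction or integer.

Row 2 is strictly dominated by row 1, so the maximizer never plays it.
The remaining 2×2 game on (1, 3) × (a, b) has no saddle point. Let the maximizer play 1 with probability p; indifference gives 11p − (1−p) = 2p + 8(1−p), so p = 1/2.
Similarly the minimizer's optimal q on a is 1/3, and the value is 11·(1/3) + (2)·(2/3) = 5.

5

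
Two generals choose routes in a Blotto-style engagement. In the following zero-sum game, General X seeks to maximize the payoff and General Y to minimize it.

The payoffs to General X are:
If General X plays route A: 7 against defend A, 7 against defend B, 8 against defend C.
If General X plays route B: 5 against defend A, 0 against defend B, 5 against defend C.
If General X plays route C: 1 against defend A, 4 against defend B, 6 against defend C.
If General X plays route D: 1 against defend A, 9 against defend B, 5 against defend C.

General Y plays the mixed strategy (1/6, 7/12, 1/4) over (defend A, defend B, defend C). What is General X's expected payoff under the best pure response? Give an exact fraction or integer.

route A: (7)·(1/6) + (7)·(7/12) + (8)·(1/4) = 29/4.
route B: (5)·(1/6) + (0)·(7/12) + (5)·(1/4) = 25/12.
route C: (1)·(1/6) + (4)·(7/12) + (6)·(1/4) = 4.
route D: (1)·(1/6) + (9)·(7/12) + (5)·(1/4) = 20/3.
The best pure response is route A with expected payoff 29/4.

29/4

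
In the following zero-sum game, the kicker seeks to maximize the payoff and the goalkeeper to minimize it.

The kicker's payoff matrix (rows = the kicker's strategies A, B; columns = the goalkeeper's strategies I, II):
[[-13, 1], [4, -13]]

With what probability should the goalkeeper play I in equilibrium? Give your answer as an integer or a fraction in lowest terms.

14/31

Row minima are -13 and -13, so the kicker's maximin is -13; column maxima are 4 and 1, so the goalkeeper's minimax is 1. These differ, so the equilibrium is in mixed strategies.
Let the goalkeeper play I with probability q. The kicker is indifferent when −13q + (1−q) = 4q − 13(1−q), giving q = 14/31.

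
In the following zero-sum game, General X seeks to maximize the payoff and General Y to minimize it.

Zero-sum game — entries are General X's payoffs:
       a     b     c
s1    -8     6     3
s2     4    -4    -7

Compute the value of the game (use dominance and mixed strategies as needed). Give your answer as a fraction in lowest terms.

-2

Column b is strictly dominated by c for General Y (it gives General X more in every row).
The remaining 2×2 game on (s1, s2) × (a, c) has no saddle point. Let General X play s1 with probability p; indifference gives −8p + 4(1−p) = 3p − 7(1−p), so p = 1/2.
Similarly General Y's optimal q on a is 5/11, and the value is -8·(5/11) + (3)·(6/11) = -2.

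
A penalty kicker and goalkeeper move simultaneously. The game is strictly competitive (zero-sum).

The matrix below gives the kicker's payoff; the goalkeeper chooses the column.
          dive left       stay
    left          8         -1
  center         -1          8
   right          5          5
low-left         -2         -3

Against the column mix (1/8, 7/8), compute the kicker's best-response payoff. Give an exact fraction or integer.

left: (8)·(1/8) + (-1)·(7/8) = 1/8.
center: (-1)·(1/8) + (8)·(7/8) = 55/8.
right: (5)·(1/8) + (5)·(7/8) = 5.
low-left: (-2)·(1/8) + (-3)·(7/8) = -23/8.
The best pure response is center with expected payoff 55/8.

55/8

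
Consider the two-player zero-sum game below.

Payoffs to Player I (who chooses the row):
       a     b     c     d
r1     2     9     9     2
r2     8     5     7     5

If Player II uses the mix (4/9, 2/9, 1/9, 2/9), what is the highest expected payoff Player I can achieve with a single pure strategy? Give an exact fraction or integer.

59/9

r1: (2)·(4/9) + (9)·(2/9) + (9)·(1/9) + (2)·(2/9) = 13/3.
r2: (8)·(4/9) + (5)·(2/9) + (7)·(1/9) + (5)·(2/9) = 59/9.
The best pure response is r2 with expected payoff 59/9.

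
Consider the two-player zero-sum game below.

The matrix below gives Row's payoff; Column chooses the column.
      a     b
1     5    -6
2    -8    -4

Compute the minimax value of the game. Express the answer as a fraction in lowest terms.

-68/15

Row minima are -6 and -8, so Row's maximin is -6; column maxima are 5 and -4, so Column's minimax is -4. These differ, so the equilibrium is in mixed strategies.
Let Row play 1 with probability p. Column is indifferent when 5p − 8(1−p) = −6p − 4(1−p), giving p = 4/15.
Let Column play a with probability q. Row is indifferent when 5q − 6(1−q) = −8q − 4(1−q), giving q = 2/15.
The value is 5·(2/15) + (-6)·(13/15) = -68/15.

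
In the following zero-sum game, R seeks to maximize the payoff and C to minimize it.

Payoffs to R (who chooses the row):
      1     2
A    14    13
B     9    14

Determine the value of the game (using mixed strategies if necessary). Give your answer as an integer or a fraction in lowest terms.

79/6

Row minima are 13 and 9, so R's maximin is 13; column maxima are 14 and 14, so C's minimax is 14. These differ, so the equilibrium is in mixed strategies.
Let R play A with probability p. C is indifferent when 14p + 9(1−p) = 13p + 14(1−p), giving p = 5/6.
Let C play 1 with probability q. R is indifferent when 14q + 13(1−q) = 9q + 14(1−q), giving q = 1/6.
The value is 14·(1/6) + (13)·(5/6) = 79/6.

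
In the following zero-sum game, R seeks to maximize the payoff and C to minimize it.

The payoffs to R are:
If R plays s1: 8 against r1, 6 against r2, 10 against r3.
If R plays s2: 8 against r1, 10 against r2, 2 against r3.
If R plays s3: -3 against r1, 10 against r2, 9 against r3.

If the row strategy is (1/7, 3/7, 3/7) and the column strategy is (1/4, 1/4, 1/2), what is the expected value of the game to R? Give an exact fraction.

25/4

Against (1/4, 1/4, 1/2), each row's expected payoff is s1: 17/2; s2: 11/2; s3: 25/4.
Taking the (1/7, 3/7, 3/7)-weighted average: (1/7)·(17/2) + (3/7)·(11/2) + (3/7)·(25/4) = 25/4.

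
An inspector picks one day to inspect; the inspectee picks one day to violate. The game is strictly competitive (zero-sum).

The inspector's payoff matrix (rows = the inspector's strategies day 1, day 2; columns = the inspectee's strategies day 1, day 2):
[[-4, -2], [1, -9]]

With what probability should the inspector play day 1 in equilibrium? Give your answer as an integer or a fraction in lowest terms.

5/6

Row minima are -4 and -9, so the inspector's maximin is -4; column maxima are 1 and -2, so the inspectee's minimax is -2. These differ, so the equilibrium is in mixed strategies.
Let the inspector play day 1 with probability p. The inspectee is indifferent when −4p + (1−p) = −2p − 9(1−p), giving p = 5/6.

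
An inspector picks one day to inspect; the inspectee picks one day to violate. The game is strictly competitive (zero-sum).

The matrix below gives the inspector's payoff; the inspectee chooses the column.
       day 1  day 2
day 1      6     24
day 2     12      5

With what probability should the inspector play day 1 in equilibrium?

Row minima are 6 and 5, so the inspector's maximin is 6; column maxima are 12 and 24, so the inspectee's minimax is 12. These differ, so the equilibrium is in mixed strategies.
Let the inspector play day 1 with probability p. The inspectee is indifferent when 6p + 12(1−p) = 24p + 5(1−p), giving p = 7/25.

7/25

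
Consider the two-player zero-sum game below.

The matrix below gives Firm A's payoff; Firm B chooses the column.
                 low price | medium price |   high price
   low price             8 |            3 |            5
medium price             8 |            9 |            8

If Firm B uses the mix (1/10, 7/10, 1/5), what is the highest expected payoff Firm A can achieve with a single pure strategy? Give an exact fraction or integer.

low price: (8)·(1/10) + (3)·(7/10) + (5)·(1/5) = 39/10.
medium price: (8)·(1/10) + (9)·(7/10) + (8)·(1/5) = 87/10.
The best pure response is medium price with expected payoff 87/10.

87/10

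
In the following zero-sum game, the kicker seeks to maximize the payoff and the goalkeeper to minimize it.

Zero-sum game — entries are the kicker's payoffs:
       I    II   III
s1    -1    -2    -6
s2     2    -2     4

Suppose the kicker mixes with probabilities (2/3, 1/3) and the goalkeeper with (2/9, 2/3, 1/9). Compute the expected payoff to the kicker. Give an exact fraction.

-44/27

Against (2/9, 2/3, 1/9), each row's expected payoff is s1: -20/9; s2: -4/9.
Taking the (2/3, 1/3)-weighted average: (2/3)·(-20/9) + (1/3)·(-4/9) = -44/27.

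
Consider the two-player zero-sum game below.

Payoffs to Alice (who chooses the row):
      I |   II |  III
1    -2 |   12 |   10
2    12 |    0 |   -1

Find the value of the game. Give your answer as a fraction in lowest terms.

118/25

Column II is strictly dominated by III for Bob (it gives Alice more in every row).
The remaining 2×2 game on (1, 2) × (I, III) has no saddle point. Let Alice play 1 with probability p; indifference gives −2p + 12(1−p) = 10p − (1−p), so p = 13/25.
Similarly Bob's optimal q on I is 11/25, and the value is -2·(11/25) + (10)·(14/25) = 118/25.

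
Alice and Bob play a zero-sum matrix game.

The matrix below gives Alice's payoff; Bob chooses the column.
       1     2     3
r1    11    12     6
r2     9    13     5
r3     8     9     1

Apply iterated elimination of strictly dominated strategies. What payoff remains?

6

Column 2 is strictly dominated by 1 for Bob (11<12, 9<13, 8<9); eliminate 2.
Column 1 is strictly dominated by 3 for Bob (6<11, 5<9, 1<8); eliminate 1.
Row r2 is strictly dominated by row r1 (6>5); eliminate r2.
Row r3 is strictly dominated by row r1 (6>1); eliminate r3.
Only (r1, 3) remains, with payoff 6.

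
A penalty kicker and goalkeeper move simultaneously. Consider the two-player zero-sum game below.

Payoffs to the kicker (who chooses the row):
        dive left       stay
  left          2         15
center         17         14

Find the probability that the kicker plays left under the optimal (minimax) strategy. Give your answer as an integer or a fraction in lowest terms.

3/16

Row minima are 2 and 14, so the kicker's maximin is 14; column maxima are 17 and 15, so the goalkeeper's minimax is 15. These differ, so the equilibrium is in mixed strategies.
Let the kicker play left with probability p. The goalkeeper is indifferent when 2p + 17(1−p) = 15p + 14(1−p), giving p = 3/16.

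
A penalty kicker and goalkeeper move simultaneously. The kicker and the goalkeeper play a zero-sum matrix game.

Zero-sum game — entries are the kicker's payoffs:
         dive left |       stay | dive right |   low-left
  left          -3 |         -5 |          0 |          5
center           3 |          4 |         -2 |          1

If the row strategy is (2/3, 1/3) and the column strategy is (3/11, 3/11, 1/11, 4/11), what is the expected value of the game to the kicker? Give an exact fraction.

5/11

Against (3/11, 3/11, 1/11, 4/11), each row's expected payoff is left: -4/11; center: 23/11.
Taking the (2/3, 1/3)-weighted average: (2/3)·(-4/11) + (1/3)·(23/11) = 5/11.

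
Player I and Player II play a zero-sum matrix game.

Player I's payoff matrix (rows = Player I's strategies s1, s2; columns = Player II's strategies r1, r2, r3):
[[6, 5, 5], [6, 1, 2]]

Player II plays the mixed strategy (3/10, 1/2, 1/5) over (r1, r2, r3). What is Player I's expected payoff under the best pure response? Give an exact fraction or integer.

53/10

s1: (6)·(3/10) + (5)·(1/2) + (5)·(1/5) = 53/10.
s2: (6)·(3/10) + (1)·(1/2) + (2)·(1/5) = 27/10.
The best pure response is s1 with expected payoff 53/10.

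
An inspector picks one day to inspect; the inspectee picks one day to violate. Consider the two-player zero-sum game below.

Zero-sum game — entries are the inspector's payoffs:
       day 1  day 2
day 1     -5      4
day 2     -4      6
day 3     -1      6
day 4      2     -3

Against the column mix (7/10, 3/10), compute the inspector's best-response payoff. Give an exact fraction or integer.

day 1: (-5)·(7/10) + (4)·(3/10) = -23/10.
day 2: (-4)·(7/10) + (6)·(3/10) = -1.
day 3: (-1)·(7/10) + (6)·(3/10) = 11/10.
day 4: (2)·(7/10) + (-3)·(3/10) = 1/2.
The best pure response is day 3 with expected payoff 11/10.

11/10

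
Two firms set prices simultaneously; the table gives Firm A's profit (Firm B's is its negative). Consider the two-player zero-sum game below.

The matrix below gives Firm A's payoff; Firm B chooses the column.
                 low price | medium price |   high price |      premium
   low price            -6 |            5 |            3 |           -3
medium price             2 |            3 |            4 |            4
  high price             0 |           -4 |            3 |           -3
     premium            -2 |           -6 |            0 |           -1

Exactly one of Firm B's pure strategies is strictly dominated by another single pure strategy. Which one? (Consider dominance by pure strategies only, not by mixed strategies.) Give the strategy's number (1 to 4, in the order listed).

Firm B prefers columns that give Firm A less. Compare high price with low price: -6 < 3, 2 < 4, 0 < 3, -2 < 0.
So low price strictly dominates high price for Firm B; high price is strictly dominated.

3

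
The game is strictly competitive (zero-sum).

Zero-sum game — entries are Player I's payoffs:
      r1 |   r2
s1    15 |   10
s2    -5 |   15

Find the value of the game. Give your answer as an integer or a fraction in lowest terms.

Row minima are 10 and -5, so Player I's maximin is 10; column maxima are 15 and 15, so Player II's minimax is 15. These differ, so the equilibrium is in mixed strategies.
Let Player I play s1 with probability p. Player II is indifferent when 15p − 5(1−p) = 10p + 15(1−p), giving p = 4/5.
Let Player II play r1 with probability q. Player I is indifferent when 15q + 10(1−q) = −5q + 15(1−q), giving q = 1/5.
The value is 15·(1/5) + (10)·(4/5) = 11.

11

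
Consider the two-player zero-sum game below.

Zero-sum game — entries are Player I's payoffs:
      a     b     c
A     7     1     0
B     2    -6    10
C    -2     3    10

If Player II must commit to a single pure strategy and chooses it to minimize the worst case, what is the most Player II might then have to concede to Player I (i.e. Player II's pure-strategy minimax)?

The worst case (largest entry) in each column is a: 7, b: 3, c: 10.
The best (smallest) of these is 3.

3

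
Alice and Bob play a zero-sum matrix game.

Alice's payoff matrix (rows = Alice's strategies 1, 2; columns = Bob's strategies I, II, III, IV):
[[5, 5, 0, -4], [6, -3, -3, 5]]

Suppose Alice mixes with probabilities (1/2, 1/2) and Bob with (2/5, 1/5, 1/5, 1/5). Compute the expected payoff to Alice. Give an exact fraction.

Against (2/5, 1/5, 1/5, 1/5), each row's expected payoff is 1: 11/5; 2: 11/5.
Taking the (1/2, 1/2)-weighted average: (1/2)·(11/5) + (1/2)·(11/5) = 11/5.

11/5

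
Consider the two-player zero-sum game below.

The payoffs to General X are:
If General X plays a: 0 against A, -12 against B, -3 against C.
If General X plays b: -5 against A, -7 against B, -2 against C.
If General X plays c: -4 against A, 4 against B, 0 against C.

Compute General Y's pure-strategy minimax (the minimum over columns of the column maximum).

The worst case (largest entry) in each column is A: 0, B: 4, C: 0.
The best (smallest) of these is 0.

0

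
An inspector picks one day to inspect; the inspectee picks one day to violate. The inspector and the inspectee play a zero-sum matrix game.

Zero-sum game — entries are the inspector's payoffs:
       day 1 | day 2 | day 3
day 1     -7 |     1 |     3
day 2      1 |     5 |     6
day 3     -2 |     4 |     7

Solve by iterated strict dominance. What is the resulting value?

Row day 1 is strictly dominated by row day 2 (1>-7, 5>1, 6>3); eliminate day 1.
Column day 3 is strictly dominated by day 1 for the inspectee (1<6, -2<7); eliminate day 3.
Column day 2 is strictly dominated by day 1 for the inspectee (1<5, -2<4); eliminate day 2.
Row day 3 is strictly dominated by row day 2 (1>-2); eliminate day 3.
Only (day 2, day 1) remains, with payoff 1.

1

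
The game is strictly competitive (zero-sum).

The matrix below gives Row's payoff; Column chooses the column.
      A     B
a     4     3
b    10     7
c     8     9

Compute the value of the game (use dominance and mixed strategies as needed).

Row a is strictly dominated by row c, so Row never plays it.
The remaining 2×2 game on (b, c) × (A, B) has no saddle point. Let Row play b with probability p; indifference gives 10p + 8(1−p) = 7p + 9(1−p), so p = 1/4.
Similarly Column's optimal q on A is 1/2, and the value is 10·(1/2) + (7)·(1/2) = 17/2.

17/2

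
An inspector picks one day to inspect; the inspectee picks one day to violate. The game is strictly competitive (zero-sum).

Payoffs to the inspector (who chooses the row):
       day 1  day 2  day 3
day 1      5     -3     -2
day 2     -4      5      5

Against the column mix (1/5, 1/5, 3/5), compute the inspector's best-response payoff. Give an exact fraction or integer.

16/5

day 1: (5)·(1/5) + (-3)·(1/5) + (-2)·(3/5) = -4/5.
day 2: (-4)·(1/5) + (5)·(1/5) + (5)·(3/5) = 16/5.
The best pure response is day 2 with expected payoff 16/5.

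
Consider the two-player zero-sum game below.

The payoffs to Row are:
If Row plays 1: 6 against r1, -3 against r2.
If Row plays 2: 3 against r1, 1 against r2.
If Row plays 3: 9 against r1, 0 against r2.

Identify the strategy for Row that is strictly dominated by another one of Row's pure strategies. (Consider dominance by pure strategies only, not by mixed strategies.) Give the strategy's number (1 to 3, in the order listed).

Compare 1 with 3: 9 > 6, 0 > -3.
So 3 strictly dominates 1 for Row; 1 is strictly dominated.

1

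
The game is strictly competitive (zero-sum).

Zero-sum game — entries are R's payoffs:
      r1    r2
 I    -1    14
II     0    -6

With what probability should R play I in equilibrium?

Row minima are -1 and -6, so R's maximin is -1; column maxima are 0 and 14, so C's minimax is 0. These differ, so the equilibrium is in mixed strategies.
Let R play I with probability p. C is indifferent when −p = 14p − 6(1−p), giving p = 2/7.

2/7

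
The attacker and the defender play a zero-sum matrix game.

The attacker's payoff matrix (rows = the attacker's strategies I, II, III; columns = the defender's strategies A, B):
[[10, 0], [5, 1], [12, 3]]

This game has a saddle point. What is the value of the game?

3

Row minima: 0, 1, 3 → the attacker's maximin is 3.
Column maxima: 12, 3 → the defender's minimax is 3.
They coincide at (III, B), so the value is 3.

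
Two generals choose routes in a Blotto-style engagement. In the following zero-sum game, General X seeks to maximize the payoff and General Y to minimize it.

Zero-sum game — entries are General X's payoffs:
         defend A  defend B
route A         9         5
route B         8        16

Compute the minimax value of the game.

Row minima are 5 and 8, so General X's maximin is 8; column maxima are 9 and 16, so General Y's minimax is 9. These differ, so the equilibrium is in mixed strategies.
Let General X play route A with probability p. General Y is indifferent when 9p + 8(1−p) = 5p + 16(1−p), giving p = 2/3.
Let General Y play defend A with probability q. General X is indifferent when 9q + 5(1−q) = 8q + 16(1−q), giving q = 11/12.
The value is 9·(11/12) + (5)·(1/12) = 26/3.

26/3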